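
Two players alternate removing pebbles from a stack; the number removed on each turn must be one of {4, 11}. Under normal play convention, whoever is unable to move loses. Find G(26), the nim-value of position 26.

n :  0  1  2  3  4  5  6  7  8  9 10 11 12 13 14 15 16 17 18 19 20 21 22 23 24 25 26
G :  0  0  0  0  1  1  1  1  0  0  0  2  1  1  1  0  0  0  0  1  1  1  1  0  0  0  2

2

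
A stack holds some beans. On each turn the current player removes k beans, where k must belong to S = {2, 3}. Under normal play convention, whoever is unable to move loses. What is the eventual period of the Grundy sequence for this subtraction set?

G(0) = 0
G(1) = mex{} = 0
G(2) = mex{0} = 1
G(3) = mex{0,0} = 1
G(4) = mex{1,0} = 2
G(5) = mex{1,1} = 0
G(6) = mex{2,1} = 0
G(7) = mex{0,2} = 1
G(8) = mex{0,0} = 1
G(9) = mex{1,0} = 2
G(10) = mex{1,1} = 0
G(11) = mex{2,1} = 0
G(12) = mex{0,2} = 1
G(13) = mex{0,0} = 1
G(14) = mex{1,0} = 2
G(n+5) = G(n) holds for n = 0,…,2 (a full window of length max(S) = 3), so the sequence is purely periodic with period 5.

5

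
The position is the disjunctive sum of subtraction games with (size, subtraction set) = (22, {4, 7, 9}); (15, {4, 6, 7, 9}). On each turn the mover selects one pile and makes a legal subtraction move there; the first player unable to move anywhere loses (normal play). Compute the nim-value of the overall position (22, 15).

2

Pile A, S = {4, 7, 9}:
n :  0  1  2  3  4  5  6  7  8  9 10 11 12 13 14 15 16 17 18 19 20 21 22
G :  0  0  0  0  1  1  1  1  2  2  2  2  3  0  0  0  0  1  1  1  1  2  2
G_A(22) = 2.
Pile B, S = {4, 6, 7, 9}:
n :  0  1  2  3  4  5  6  7  8  9 10 11 12 13 14 15
G :  0  0  0  0  1  1  1  1  2  2  2  2  3  0  0  0
G_B(15) = 0.
Combined Grundy value = 2 ⊕ 0 = 2.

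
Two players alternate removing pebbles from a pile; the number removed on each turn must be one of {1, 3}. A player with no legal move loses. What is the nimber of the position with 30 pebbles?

0

n :  0  1  2  3  4  5  6  7  8  9 10 11 12 13 14 15 16 17 18 19 20 21 22 23 24 25 26 27 28 29 30
G :  0  1  0  1  0  1  0  1  0  1  0  1  0  1  0  1  0  1  0  1  0  1  0  1  0  1  0  1  0  1  0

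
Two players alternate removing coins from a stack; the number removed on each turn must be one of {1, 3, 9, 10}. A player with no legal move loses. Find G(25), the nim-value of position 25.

0

n :  0  1  2  3  4  5  6  7  8  9 10 11 12 13 14 15 16 17 18 19 20 21 22 23 24 25
G :  0  1  0  1  0  1  0  1  0  1  2  3  2  3  2  3  2  3  2  0  1  0  1  0  1  0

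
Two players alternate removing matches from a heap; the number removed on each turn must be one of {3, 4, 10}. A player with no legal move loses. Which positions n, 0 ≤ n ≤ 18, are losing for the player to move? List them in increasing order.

0, 1, 2, 7, 8, 9, 14, 15, 16

n :  0  1  2  3  4  5  6  7  8  9 10 11 12 13 14 15 16 17 18
G :  0  0  0  1  1  1  2  0  0  0  1  1  1  2  0  0  0  1  1
P-positions are exactly the n with G(n) = 0.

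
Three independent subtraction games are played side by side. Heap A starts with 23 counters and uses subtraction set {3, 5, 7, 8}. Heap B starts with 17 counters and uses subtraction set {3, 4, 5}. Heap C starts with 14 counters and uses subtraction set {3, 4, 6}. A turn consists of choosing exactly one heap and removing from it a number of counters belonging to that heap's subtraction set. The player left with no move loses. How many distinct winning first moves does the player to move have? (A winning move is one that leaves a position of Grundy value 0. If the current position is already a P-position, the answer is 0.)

Heap A, S = {3, 5, 7, 8}:
n :  0  1  2  3  4  5  6  7  8  9 10 11 12 13 14 15 16 17 18 19 20 21 22 23
G :  0  0  0  1  1  1  2  2  2  3  3  0  0  0  1  1  1  2  2  2  3  3  0  0
G_A(23) = 0.
Heap B, S = {3, 4, 5}:
n :  0  1  2  3  4  5  6  7  8  9 10 11 12 13 14 15 16 17
G :  0  0  0  1  1  1  2  2  0  0  0  1  1  1  2  2  0  0
G_B(17) = 0.
Heap C, S = {3, 4, 6}:
n :  0  1  2  3  4  5  6  7  8  9 10 11 12 13 14
G :  0  0  0  1  1  1  2  2  2  0  0  0  1  1  1
G_C(14) = 1.
Combined Grundy value = 0 ⊕ 0 ⊕ 1 = 1.
A winning move leaves total XOR = 0, i.e. changes one component's Grundy value g to g ⊕ X where X is the current total.
Heap A: need g' = 0⊕1 = 1. Options: 23−3→G=3, 23−5→G=2, 23−7→G=1, 23−8→G=1. Hits: 2.
Heap B: need g' = 0⊕1 = 1. Options: 17−3→G=2, 17−4→G=1, 17−5→G=1. Hits: 2.
Heap C: need g' = 1⊕1 = 0. Options: 14−3→G=0, 14−4→G=0, 14−6→G=2. Hits: 2.

6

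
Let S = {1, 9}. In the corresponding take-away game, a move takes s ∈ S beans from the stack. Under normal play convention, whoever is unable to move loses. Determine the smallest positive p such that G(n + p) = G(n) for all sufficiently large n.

n :  0  1  2  3  4  5  6  7  8  9 10 11 12 13 14
G :  0  1  0  1  0  1  0  1  0  1  0  1  0  1  0
G(n+2) = G(n) holds for n = 0,…,8 (a full window of length max(S) = 9), so the sequence is purely periodic with period 2.

2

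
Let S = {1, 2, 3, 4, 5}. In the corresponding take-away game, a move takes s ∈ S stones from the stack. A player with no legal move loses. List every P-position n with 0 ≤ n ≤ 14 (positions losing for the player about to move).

0, 6, 12

G(0) = 0
G(1) = mex{0} = 1
G(2) = mex{1,0} = 2
G(3) = mex{2,1,0} = 3
G(4) = mex{3,2,1,0} = 4
G(5) = mex{4,3,2,1,0} = 5
G(6) = mex{5,4,3,2,1} = 0
G(7) = mex{0,5,4,3,2} = 1
G(8) = mex{1,0,5,4,3} = 2
G(9) = mex{2,1,0,5,4} = 3
G(10) = mex{3,2,1,0,5} = 4
G(11) = mex{4,3,2,1,0} = 5
G(12) = mex{5,4,3,2,1} = 0
G(13) = mex{0,5,4,3,2} = 1
G(14) = mex{1,0,5,4,3} = 2
P-positions are exactly the n with G(n) = 0.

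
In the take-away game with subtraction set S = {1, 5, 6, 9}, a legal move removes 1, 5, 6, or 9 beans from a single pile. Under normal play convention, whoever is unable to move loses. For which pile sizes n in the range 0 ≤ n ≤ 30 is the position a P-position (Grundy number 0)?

G(0) = 0
G(1) = mex{0} = 1
G(2) = mex{1} = 0
G(3) = mex{0} = 1
G(4) = mex{1} = 0
G(5) = mex{0,0} = 1
G(6) = mex{1,1,0} = 2
G(7) = mex{2,0,1} = 3
G(8) = mex{3,1,0} = 2
G(9) = mex{2,0,1,0} = 3
G(10) = mex{3,1,0,1} = 2
G(11) = mex{2,2,1,0} = 3
G(12) = mex{3,3,2,1} = 0
G(13) = mex{0,2,3,0} = 1
G(14) = mex{1,3,2,1} = 0
G(15) = mex{0,2,3,2} = 1
G(16) = mex{1,3,2,3} = 0
G(17) = mex{0,0,3,2} = 1
G(18) = mex{1,1,0,3} = 2
G(19) = mex{2,0,1,2} = 3
G(20) = mex{3,1,0,3} = 2
G(21) = mex{2,0,1,0} = 3
G(22) = mex{3,1,0,1} = 2
G(23) = mex{2,2,1,0} = 3
G(24) = mex{3,3,2,1} = 0
G(25) = mex{0,2,3,0} = 1
G(26) = mex{1,3,2,1} = 0
G(27) = mex{0,2,3,2} = 1
G(28) = mex{1,3,2,3} = 0
G(29) = mex{0,0,3,2} = 1
G(30) = mex{1,1,0,3} = 2
P-positions are exactly the n with G(n) = 0.

0, 2, 4, 12, 14, 16, 24, 26, 28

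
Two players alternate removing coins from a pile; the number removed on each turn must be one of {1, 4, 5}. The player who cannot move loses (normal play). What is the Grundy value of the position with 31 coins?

3

G(0) = 0
G(1) = mex{0} = 1
G(2) = mex{1} = 0
G(3) = mex{0} = 1
G(4) = mex{1,0} = 2
G(5) = mex{2,1,0} = 3
G(6) = mex{3,0,1} = 2
G(7) = mex{2,1,0} = 3
G(8) = mex{3,2,1} = 0
G(9) = mex{0,3,2} = 1
G(10) = mex{1,2,3} = 0
G(11) = mex{0,3,2} = 1
G(12) = mex{1,0,3} = 2
G(13) = mex{2,1,0} = 3
G(14) = mex{3,0,1} = 2
G(15) = mex{2,1,0} = 3
G(16) = mex{3,2,1} = 0
G(17) = mex{0,3,2} = 1
G(18) = mex{1,2,3} = 0
G(19) = mex{0,3,2} = 1
G(20) = mex{1,0,3} = 2
G(21) = mex{2,1,0} = 3
G(22) = mex{3,0,1} = 2
G(23) = mex{2,1,0} = 3
G(24) = mex{3,2,1} = 0
G(25) = mex{0,3,2} = 1
G(26) = mex{1,2,3} = 0
G(27) = mex{0,3,2} = 1
G(28) = mex{1,0,3} = 2
G(29) = mex{2,1,0} = 3
G(30) = mex{3,0,1} = 2
G(31) = mex{2,1,0} = 3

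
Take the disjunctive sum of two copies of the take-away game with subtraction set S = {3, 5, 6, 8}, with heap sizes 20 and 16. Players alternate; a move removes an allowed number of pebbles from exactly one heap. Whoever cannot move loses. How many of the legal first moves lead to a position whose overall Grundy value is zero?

All heaps use S = {3, 5, 6, 8}:
G(0) = 0
G(1) = mex{} = 0
G(2) = mex{} = 0
G(3) = mex{0} = 1
G(4) = mex{0} = 1
G(5) = mex{0,0} = 1
G(6) = mex{1,0,0} = 2
G(7) = mex{1,0,0} = 2
G(8) = mex{1,1,0,0} = 2
G(9) = mex{2,1,1,0} = 3
G(10) = mex{2,1,1,0} = 3
G(11) = mex{2,2,1,1} = 0
G(12) = mex{3,2,2,1} = 0
G(13) = mex{3,2,2,1} = 0
G(14) = mex{0,3,2,2} = 1
G(15) = mex{0,3,3,2} = 1
G(16) = mex{0,0,3,2} = 1
G(17) = mex{1,0,0,3} = 2
G(18) = mex{1,0,0,3} = 2
G(19) = mex{1,1,0,0} = 2
G(20) = mex{2,1,1,0} = 3
Heap A: G(20) = 3.
Heap B: G(16) = 1.
Combined Grundy value = 3 ⊕ 1 = 2.
A winning move leaves total XOR = 0, i.e. changes one component's Grundy value g to g ⊕ X where X is the current total.
Heap A: need g' = 3⊕2 = 1. Options: 20−3→G=2, 20−5→G=1, 20−6→G=1, 20−8→G=0. Hits: 2.
Heap B: need g' = 1⊕2 = 3. Options: 16−3→G=0, 16−5→G=0, 16−6→G=3, 16−8→G=2. Hits: 1.

3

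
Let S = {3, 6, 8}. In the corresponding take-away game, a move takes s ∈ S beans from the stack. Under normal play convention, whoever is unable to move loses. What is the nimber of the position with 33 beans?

n :  0  1  2  3  4  5  6  7  8  9 10 11 12 13 14 15 16 17 18 19 20 21 22 23 24 25 26 27 28 29 30 31 32 33
G :  0  0  0  1  1  1  2  2  2  3  3  0  0  0  1  1  1  2  2  2  3  3  0  0  0  1  1  1  2  2  2  3  3  0

0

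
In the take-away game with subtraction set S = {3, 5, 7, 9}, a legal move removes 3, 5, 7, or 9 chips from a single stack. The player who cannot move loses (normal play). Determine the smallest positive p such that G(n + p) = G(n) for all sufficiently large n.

G(0) = 0
G(1) = mex{} = 0
G(2) = mex{} = 0
G(3) = mex{0} = 1
G(4) = mex{0} = 1
G(5) = mex{0,0} = 1
G(6) = mex{1,0} = 2
G(7) = mex{1,0,0} = 2
G(8) = mex{1,1,0} = 2
G(9) = mex{2,1,0,0} = 3
G(10) = mex{2,1,1,0} = 3
G(11) = mex{2,2,1,0} = 3
G(12) = mex{3,2,1,1} = 0
G(13) = mex{3,2,2,1} = 0
G(14) = mex{3,3,2,1} = 0
G(15) = mex{0,3,2,2} = 1
G(16) = mex{0,3,3,2} = 1
G(17) = mex{0,0,3,2} = 1
G(18) = mex{1,0,3,3} = 2
G(19) = mex{1,0,0,3} = 2
G(20) = mex{1,1,0,3} = 2
G(21) = mex{2,1,0,0} = 3
G(22) = mex{2,1,1,0} = 3
G(23) = mex{2,2,1,0} = 3
G(24) = mex{3,2,1,1} = 0
G(25) = mex{3,2,2,1} = 0
G(n+12) = G(n) holds for n = 0,…,8 (a full window of length max(S) = 9), so the sequence is purely periodic with period 12.

12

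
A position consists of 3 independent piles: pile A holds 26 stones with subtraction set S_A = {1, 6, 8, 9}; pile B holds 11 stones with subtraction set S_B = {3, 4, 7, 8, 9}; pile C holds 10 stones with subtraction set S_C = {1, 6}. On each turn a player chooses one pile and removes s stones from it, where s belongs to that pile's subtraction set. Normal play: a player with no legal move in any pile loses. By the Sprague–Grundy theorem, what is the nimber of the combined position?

Pile A, S = {1, 6, 8, 9}:
G(0) = 0
G(1) = mex{0} = 1
G(2) = mex{1} = 0
G(3) = mex{0} = 1
G(4) = mex{1} = 0
G(5) = mex{0} = 1
G(6) = mex{1,0} = 2
G(7) = mex{2,1} = 0
G(8) = mex{0,0,0} = 1
G(9) = mex{1,1,1,0} = 2
G(10) = mex{2,0,0,1} = 3
G(11) = mex{3,1,1,0} = 2
G(12) = mex{2,2,0,1} = 3
G(13) = mex{3,0,1,0} = 2
G(14) = mex{2,1,2,1} = 0
G(15) = mex{0,2,0,2} = 1
G(16) = mex{1,3,1,0} = 2
G(17) = mex{2,2,2,1} = 0
G(18) = mex{0,3,3,2} = 1
G(19) = mex{1,2,2,3} = 0
G(20) = mex{0,0,3,2} = 1
G(21) = mex{1,1,2,3} = 0
G(22) = mex{0,2,0,2} = 1
G(23) = mex{1,0,1,0} = 2
G(24) = mex{2,1,2,1} = 0
G(25) = mex{0,0,0,2} = 1
G(26) = mex{1,1,1,0} = 2
G_A(26) = 2.
Pile B, S = {3, 4, 7, 8, 9}:
n :  0  1  2  3  4  5  6  7  8  9 10 11
G :  0  0  0  1  1  1  2  2  2  3  3  3
G_B(11) = 3.
Pile C, S = {1, 6}:
G(0) = 0
G(1) = mex{0} = 1
G(2) = mex{1} = 0
G(3) = mex{0} = 1
G(4) = mex{1} = 0
G(5) = mex{0} = 1
G(6) = mex{1,0} = 2
G(7) = mex{2,1} = 0
G(8) = mex{0,0} = 1
G(9) = mex{1,1} = 0
G(10) = mex{0,0} = 1
G_C(10) = 1.
Combined Grundy value = 2 ⊕ 3 ⊕ 1 = 0.

0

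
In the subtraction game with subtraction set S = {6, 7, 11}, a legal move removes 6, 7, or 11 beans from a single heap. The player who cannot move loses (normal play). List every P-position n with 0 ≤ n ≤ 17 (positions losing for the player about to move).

0, 1, 2, 3, 4, 5, 17

n :  0  1  2  3  4  5  6  7  8  9 10 11 12 13 14 15 16 17
G :  0  0  0  0  0  0  1  1  1  1  1  1  2  2  2  2  2  0
P-positions are exactly the n with G(n) = 0.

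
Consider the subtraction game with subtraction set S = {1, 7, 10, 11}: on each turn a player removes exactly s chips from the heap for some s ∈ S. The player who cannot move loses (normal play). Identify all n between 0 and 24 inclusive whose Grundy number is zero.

n :  0  1  2  3  4  5  6  7  8  9 10 11 12 13 14 15 16 17 18 19 20 21 22 23 24
G :  0  1  0  1  0  1  0  1  0  1  2  3  2  3  2  3  2  3  2  3  0  1  0  1  0
P-positions are exactly the n with G(n) = 0.

0, 2, 4, 6, 8, 20, 22, 24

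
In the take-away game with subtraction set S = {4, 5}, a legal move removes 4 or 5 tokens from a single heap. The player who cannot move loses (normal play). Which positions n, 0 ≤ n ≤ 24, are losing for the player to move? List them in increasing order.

0, 1, 2, 3, 9, 10, 11, 12, 18, 19, 20, 21

n :  0  1  2  3  4  5  6  7  8  9 10 11 12 13 14 15 16 17 18 19 20 21 22 23 24
G :  0  0  0  0  1  1  1  1  2  0  0  0  0  1  1  1  1  2  0  0  0  0  1  1  1
P-positions are exactly the n with G(n) = 0.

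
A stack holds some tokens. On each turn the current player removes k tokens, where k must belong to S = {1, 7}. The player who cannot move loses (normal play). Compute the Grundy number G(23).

1

G(0) = 0
G(1) = mex{0} = 1
G(2) = mex{1} = 0
G(3) = mex{0} = 1
G(4) = mex{1} = 0
G(5) = mex{0} = 1
G(6) = mex{1} = 0
G(7) = mex{0,0} = 1
G(8) = mex{1,1} = 0
G(9) = mex{0,0} = 1
G(10) = mex{1,1} = 0
G(11) = mex{0,0} = 1
G(12) = mex{1,1} = 0
G(13) = mex{0,0} = 1
G(14) = mex{1,1} = 0
G(15) = mex{0,0} = 1
G(16) = mex{1,1} = 0
G(17) = mex{0,0} = 1
G(18) = mex{1,1} = 0
G(19) = mex{0,0} = 1
G(20) = mex{1,1} = 0
G(21) = mex{0,0} = 1
G(22) = mex{1,1} = 0
G(23) = mex{0,0} = 1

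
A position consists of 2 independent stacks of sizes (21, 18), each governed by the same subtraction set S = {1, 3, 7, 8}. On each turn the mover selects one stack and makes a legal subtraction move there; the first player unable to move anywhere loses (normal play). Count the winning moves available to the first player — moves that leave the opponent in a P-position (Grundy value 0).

All stacks use S = {1, 3, 7, 8}:
n :  0  1  2  3  4  5  6  7  8  9 10 11 12 13 14 15 16 17 18 19 20 21
G :  0  1  0  1  0  1  0  1  2  3  2  3  2  3  2  0  1  0  1  0  1  0
Stack A: G(21) = 0.
Stack B: G(18) = 1.
Combined Grundy value = 0 ⊕ 1 = 1.
A winning move leaves total XOR = 0, i.e. changes one component's Grundy value g to g ⊕ X where X is the current total.
Stack A: need g' = 0⊕1 = 1. Options: 21−1→G=1, 21−3→G=1, 21−7→G=2, 21−8→G=3. Hits: 2.
Stack B: need g' = 1⊕1 = 0. Options: 18−1→G=0, 18−3→G=0, 18−7→G=3, 18−8→G=2. Hits: 2.

4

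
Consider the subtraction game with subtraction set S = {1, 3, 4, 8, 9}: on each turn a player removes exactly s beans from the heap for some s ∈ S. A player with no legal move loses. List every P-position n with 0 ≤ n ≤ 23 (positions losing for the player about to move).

G(0) = 0
G(1) = mex{0} = 1
G(2) = mex{1} = 0
G(3) = mex{0,0} = 1
G(4) = mex{1,1,0} = 2
G(5) = mex{2,0,1} = 3
G(6) = mex{3,1,0} = 2
G(7) = mex{2,2,1} = 0
G(8) = mex{0,3,2,0} = 1
G(9) = mex{1,2,3,1,0} = 4
G(10) = mex{4,0,2,0,1} = 3
G(11) = mex{3,1,0,1,0} = 2
G(12) = mex{2,4,1,2,1} = 0
G(13) = mex{0,3,4,3,2} = 1
G(14) = mex{1,2,3,2,3} = 0
G(15) = mex{0,0,2,0,2} = 1
G(16) = mex{1,1,0,1,0} = 2
G(17) = mex{2,0,1,4,1} = 3
G(18) = mex{3,1,0,3,4} = 2
G(19) = mex{2,2,1,2,3} = 0
G(20) = mex{0,3,2,0,2} = 1
G(21) = mex{1,2,3,1,0} = 4
G(22) = mex{4,0,2,0,1} = 3
G(23) = mex{3,1,0,1,0} = 2
P-positions are exactly the n with G(n) = 0.

0, 2, 7, 12, 14, 19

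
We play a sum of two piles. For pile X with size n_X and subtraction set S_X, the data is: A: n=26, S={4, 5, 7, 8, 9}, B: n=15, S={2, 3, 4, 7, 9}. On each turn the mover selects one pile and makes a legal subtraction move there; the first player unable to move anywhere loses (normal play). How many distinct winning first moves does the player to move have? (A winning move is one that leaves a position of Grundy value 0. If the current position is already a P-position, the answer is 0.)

5

Pile A, S = {4, 5, 7, 8, 9}:
G(0) = 0
G(1) = mex{} = 0
G(2) = mex{} = 0
G(3) = mex{} = 0
G(4) = mex{0} = 1
G(5) = mex{0,0} = 1
G(6) = mex{0,0} = 1
G(7) = mex{0,0,0} = 1
G(8) = mex{1,0,0,0} = 2
G(9) = mex{1,1,0,0,0} = 2
G(10) = mex{1,1,0,0,0} = 2
G(11) = mex{1,1,1,0,0} = 2
G(12) = mex{2,1,1,1,0} = 3
G(13) = mex{2,2,1,1,1} = 0
G(14) = mex{2,2,1,1,1} = 0
G(15) = mex{2,2,2,1,1} = 0
G(16) = mex{3,2,2,2,1} = 0
G(17) = mex{0,3,2,2,2} = 1
G(18) = mex{0,0,2,2,2} = 1
G(19) = mex{0,0,3,2,2} = 1
G(20) = mex{0,0,0,3,2} = 1
G(21) = mex{1,0,0,0,3} = 2
G(22) = mex{1,1,0,0,0} = 2
G(23) = mex{1,1,0,0,0} = 2
G(24) = mex{1,1,1,0,0} = 2
G(25) = mex{2,1,1,1,0} = 3
G(26) = mex{2,2,1,1,1} = 0
G_A(26) = 0.
Pile B, S = {2, 3, 4, 7, 9}:
G(0) = 0
G(1) = mex{} = 0
G(2) = mex{0} = 1
G(3) = mex{0,0} = 1
G(4) = mex{1,0,0} = 2
G(5) = mex{1,1,0} = 2
G(6) = mex{2,1,1} = 0
G(7) = mex{2,2,1,0} = 3
G(8) = mex{0,2,2,0} = 1
G(9) = mex{3,0,2,1,0} = 4
G(10) = mex{1,3,0,1,0} = 2
G(11) = mex{4,1,3,2,1} = 0
G(12) = mex{2,4,1,2,1} = 0
G(13) = mex{0,2,4,0,2} = 1
G(14) = mex{0,0,2,3,2} = 1
G(15) = mex{1,0,0,1,0} = 2
G_B(15) = 2.
Combined Grundy value = 0 ⊕ 2 = 2.
A winning move leaves total XOR = 0, i.e. changes one component's Grundy value g to g ⊕ X where X is the current total.
Pile A: need g' = 0⊕2 = 2. Options: 26−4→G=2, 26−5→G=2, 26−7→G=1, 26−8→G=1, 26−9→G=1. Hits: 2.
Pile B: need g' = 2⊕2 = 0. Options: 15−2→G=1, 15−3→G=0, 15−4→G=0, 15−7→G=1, 15−9→G=0. Hits: 3.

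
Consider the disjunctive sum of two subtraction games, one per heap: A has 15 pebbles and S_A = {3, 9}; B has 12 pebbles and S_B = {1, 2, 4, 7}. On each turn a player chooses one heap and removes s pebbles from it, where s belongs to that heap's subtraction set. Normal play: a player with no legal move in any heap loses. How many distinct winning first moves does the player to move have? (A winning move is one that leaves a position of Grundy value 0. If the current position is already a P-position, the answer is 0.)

3

Heap A, S = {3, 9}:
n :  0  1  2  3  4  5  6  7  8  9 10 11 12 13 14 15
G :  0  0  0  1  1  1  0  0  0  1  1  1  0  0  0  1
G_A(15) = 1.
Heap B, S = {1, 2, 4, 7}:
G(0) = 0
G(1) = mex{0} = 1
G(2) = mex{1,0} = 2
G(3) = mex{2,1} = 0
G(4) = mex{0,2,0} = 1
G(5) = mex{1,0,1} = 2
G(6) = mex{2,1,2} = 0
G(7) = mex{0,2,0,0} = 1
G(8) = mex{1,0,1,1} = 2
G(9) = mex{2,1,2,2} = 0
G(10) = mex{0,2,0,0} = 1
G(11) = mex{1,0,1,1} = 2
G(12) = mex{2,1,2,2} = 0
G_B(12) = 0.
Combined Grundy value = 1 ⊕ 0 = 1.
A winning move leaves total XOR = 0, i.e. changes one component's Grundy value g to g ⊕ X where X is the current total.
Heap A: need g' = 1⊕1 = 0. Options: 15−3→G=0, 15−9→G=0. Hits: 2.
Heap B: need g' = 0⊕1 = 1. Options: 12−1→G=2, 12−2→G=1, 12−4→G=2, 12−7→G=2. Hits: 1.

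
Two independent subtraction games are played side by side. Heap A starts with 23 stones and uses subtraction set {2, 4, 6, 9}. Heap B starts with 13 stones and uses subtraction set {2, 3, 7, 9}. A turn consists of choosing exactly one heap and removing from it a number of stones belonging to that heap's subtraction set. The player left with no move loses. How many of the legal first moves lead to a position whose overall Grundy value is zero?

Heap A, S = {2, 4, 6, 9}:
G(0) = 0
G(1) = mex{} = 0
G(2) = mex{0} = 1
G(3) = mex{0} = 1
G(4) = mex{1,0} = 2
G(5) = mex{1,0} = 2
G(6) = mex{2,1,0} = 3
G(7) = mex{2,1,0} = 3
G(8) = mex{3,2,1} = 0
G(9) = mex{3,2,1,0} = 4
G(10) = mex{0,3,2,0} = 1
G(11) = mex{4,3,2,1} = 0
G(12) = mex{1,0,3,1} = 2
G(13) = mex{0,4,3,2} = 1
G(14) = mex{2,1,0,2} = 3
G(15) = mex{1,0,4,3} = 2
G(16) = mex{3,2,1,3} = 0
G(17) = mex{2,1,0,0} = 3
G(18) = mex{0,3,2,4} = 1
G(19) = mex{3,2,1,1} = 0
G(20) = mex{1,0,3,0} = 2
G(21) = mex{0,3,2,2} = 1
G(22) = mex{2,1,0,1} = 3
G(23) = mex{1,0,3,3} = 2
G_A(23) = 2.
Heap B, S = {2, 3, 7, 9}:
G(0) = 0
G(1) = mex{} = 0
G(2) = mex{0} = 1
G(3) = mex{0,0} = 1
G(4) = mex{1,0} = 2
G(5) = mex{1,1} = 0
G(6) = mex{2,1} = 0
G(7) = mex{0,2,0} = 1
G(8) = mex{0,0,0} = 1
G(9) = mex{1,0,1,0} = 2
G(10) = mex{1,1,1,0} = 2
G(11) = mex{2,1,2,1} = 0
G(12) = mex{2,2,0,1} = 3
G(13) = mex{0,2,0,2} = 1
G_B(13) = 1.
Combined Grundy value = 2 ⊕ 1 = 3.
A winning move leaves total XOR = 0, i.e. changes one component's Grundy value g to g ⊕ X where X is the current total.
Heap A: need g' = 2⊕3 = 1. Options: 23−2→G=1, 23−4→G=0, 23−6→G=3, 23−9→G=3. Hits: 1.
Heap B: need g' = 1⊕3 = 2. Options: 13−2→G=0, 13−3→G=2, 13−7→G=0, 13−9→G=2. Hits: 2.

3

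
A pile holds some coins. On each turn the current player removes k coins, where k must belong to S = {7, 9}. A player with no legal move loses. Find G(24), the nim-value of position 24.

G(0) = 0
G(1) = mex{} = 0
G(2) = mex{} = 0
G(3) = mex{} = 0
G(4) = mex{} = 0
G(5) = mex{} = 0
G(6) = mex{} = 0
G(7) = mex{0} = 1
G(8) = mex{0} = 1
G(9) = mex{0,0} = 1
G(10) = mex{0,0} = 1
G(11) = mex{0,0} = 1
G(12) = mex{0,0} = 1
G(13) = mex{0,0} = 1
G(14) = mex{1,0} = 2
G(15) = mex{1,0} = 2
G(16) = mex{1,1} = 0
G(17) = mex{1,1} = 0
G(18) = mex{1,1} = 0
G(19) = mex{1,1} = 0
G(20) = mex{1,1} = 0
G(21) = mex{2,1} = 0
G(22) = mex{2,1} = 0
G(23) = mex{0,2} = 1
G(24) = mex{0,2} = 1

1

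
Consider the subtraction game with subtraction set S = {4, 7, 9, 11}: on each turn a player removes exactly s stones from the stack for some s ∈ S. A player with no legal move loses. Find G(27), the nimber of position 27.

3

G(0) = 0
G(1) = mex{} = 0
G(2) = mex{} = 0
G(3) = mex{} = 0
G(4) = mex{0} = 1
G(5) = mex{0} = 1
G(6) = mex{0} = 1
G(7) = mex{0,0} = 1
G(8) = mex{1,0} = 2
G(9) = mex{1,0,0} = 2
G(10) = mex{1,0,0} = 2
G(11) = mex{1,1,0,0} = 2
G(12) = mex{2,1,0,0} = 3
G(13) = mex{2,1,1,0} = 3
G(14) = mex{2,1,1,0} = 3
G(15) = mex{2,2,1,1} = 0
G(16) = mex{3,2,1,1} = 0
G(17) = mex{3,2,2,1} = 0
G(18) = mex{3,2,2,1} = 0
G(19) = mex{0,3,2,2} = 1
G(20) = mex{0,3,2,2} = 1
G(21) = mex{0,3,3,2} = 1
G(22) = mex{0,0,3,2} = 1
G(23) = mex{1,0,3,3} = 2
G(24) = mex{1,0,0,3} = 2
G(25) = mex{1,0,0,3} = 2
G(26) = mex{1,1,0,0} = 2
G(27) = mex{2,1,0,0} = 3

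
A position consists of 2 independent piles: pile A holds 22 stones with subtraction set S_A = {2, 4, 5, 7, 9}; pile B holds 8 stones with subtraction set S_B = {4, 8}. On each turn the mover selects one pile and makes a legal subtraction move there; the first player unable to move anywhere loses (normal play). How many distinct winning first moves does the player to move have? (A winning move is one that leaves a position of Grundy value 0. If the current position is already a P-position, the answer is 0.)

2

Pile A, S = {2, 4, 5, 7, 9}:
n :  0  1  2  3  4  5  6  7  8  9 10 11 12 13 14 15 16 17 18 19 20 21 22
G :  0  0  1  1  2  2  3  3  4  4  5  0  0  1  1  2  2  3  3  4  4  5  0
G_A(22) = 0.
Pile B, S = {4, 8}:
G(0) = 0
G(1) = mex{} = 0
G(2) = mex{} = 0
G(3) = mex{} = 0
G(4) = mex{0} = 1
G(5) = mex{0} = 1
G(6) = mex{0} = 1
G(7) = mex{0} = 1
G(8) = mex{1,0} = 2
G_B(8) = 2.
Combined Grundy value = 0 ⊕ 2 = 2.
A winning move leaves total XOR = 0, i.e. changes one component's Grundy value g to g ⊕ X where X is the current total.
Pile A: need g' = 0⊕2 = 2. Options: 22−2→G=4, 22−4→G=3, 22−5→G=3, 22−7→G=2, 22−9→G=1. Hits: 1.
Pile B: need g' = 2⊕2 = 0. Options: 8−4→G=1, 8−8→G=0. Hits: 1.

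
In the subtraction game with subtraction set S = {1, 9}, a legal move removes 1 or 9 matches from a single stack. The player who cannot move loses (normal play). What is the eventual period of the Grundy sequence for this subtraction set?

n :  0  1  2  3  4  5  6  7  8  9 10 11 12 13 14
G :  0  1  0  1  0  1  0  1  0  1  0  1  0  1  0
G(n+2) = G(n) holds for n = 0,…,8 (a full window of length max(S) = 9), so the sequence is purely periodic with period 2.

2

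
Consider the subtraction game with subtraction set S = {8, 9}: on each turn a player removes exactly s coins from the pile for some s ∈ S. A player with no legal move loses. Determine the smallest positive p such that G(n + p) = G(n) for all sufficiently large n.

n :  0  1  2  3  4  5  6  7  8  9 10 11 12 13 14 15 16 17 18 19 20 21 22 23 24 25 26 27 28 29 30 31 32 33 34 35
G :  0  0  0  0  0  0  0  0  1  1  1  1  1  1  1  1  2  0  0  0  0  0  0  0  0  1  1  1  1  1  1  1  1  2  0  0
G(n+17) = G(n) holds for n = 0,…,8 (a full window of length max(S) = 9), so the sequence is purely periodic with period 17.

17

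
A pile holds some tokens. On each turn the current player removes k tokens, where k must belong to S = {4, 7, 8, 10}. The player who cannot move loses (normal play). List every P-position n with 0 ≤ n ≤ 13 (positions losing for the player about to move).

G(0) = 0
G(1) = mex{} = 0
G(2) = mex{} = 0
G(3) = mex{} = 0
G(4) = mex{0} = 1
G(5) = mex{0} = 1
G(6) = mex{0} = 1
G(7) = mex{0,0} = 1
G(8) = mex{1,0,0} = 2
G(9) = mex{1,0,0} = 2
G(10) = mex{1,0,0,0} = 2
G(11) = mex{1,1,0,0} = 2
G(12) = mex{2,1,1,0} = 3
G(13) = mex{2,1,1,0} = 3
P-positions are exactly the n with G(n) = 0.

0, 1, 2, 3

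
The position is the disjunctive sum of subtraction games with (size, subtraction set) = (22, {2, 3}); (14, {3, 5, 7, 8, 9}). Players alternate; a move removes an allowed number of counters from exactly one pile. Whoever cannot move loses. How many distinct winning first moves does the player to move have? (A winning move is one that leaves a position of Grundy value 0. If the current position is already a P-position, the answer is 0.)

2

Pile A, S = {2, 3}:
G(0) = 0
G(1) = mex{} = 0
G(2) = mex{0} = 1
G(3) = mex{0,0} = 1
G(4) = mex{1,0} = 2
G(5) = mex{1,1} = 0
G(6) = mex{2,1} = 0
G(7) = mex{0,2} = 1
G(8) = mex{0,0} = 1
G(9) = mex{1,0} = 2
G(10) = mex{1,1} = 0
G(11) = mex{2,1} = 0
G(12) = mex{0,2} = 1
G(13) = mex{0,0} = 1
G(14) = mex{1,0} = 2
G(15) = mex{1,1} = 0
G(16) = mex{2,1} = 0
G(17) = mex{0,2} = 1
G(18) = mex{0,0} = 1
G(19) = mex{1,0} = 2
G(20) = mex{1,1} = 0
G(21) = mex{2,1} = 0
G(22) = mex{0,2} = 1
G_A(22) = 1.
Pile B, S = {3, 5, 7, 8, 9}:
n :  0  1  2  3  4  5  6  7  8  9 10 11 12 13 14
G :  0  0  0  1  1  1  2  2  2  3  3  3  0  0  0
G_B(14) = 0.
Combined Grundy value = 1 ⊕ 0 = 1.
A winning move leaves total XOR = 0, i.e. changes one component's Grundy value g to g ⊕ X where X is the current total.
Pile A: need g' = 1⊕1 = 0. Options: 22−2→G=0, 22−3→G=2. Hits: 1.
Pile B: need g' = 0⊕1 = 1. Options: 14−3→G=3, 14−5→G=3, 14−7→G=2, 14−8→G=2, 14−9→G=1. Hits: 1.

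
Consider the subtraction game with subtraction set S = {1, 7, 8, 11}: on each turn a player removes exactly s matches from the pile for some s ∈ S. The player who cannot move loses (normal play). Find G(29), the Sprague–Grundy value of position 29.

3

G(0) = 0
G(1) = mex{0} = 1
G(2) = mex{1} = 0
G(3) = mex{0} = 1
G(4) = mex{1} = 0
G(5) = mex{0} = 1
G(6) = mex{1} = 0
G(7) = mex{0,0} = 1
G(8) = mex{1,1,0} = 2
G(9) = mex{2,0,1} = 3
G(10) = mex{3,1,0} = 2
G(11) = mex{2,0,1,0} = 3
G(12) = mex{3,1,0,1} = 2
G(13) = mex{2,0,1,0} = 3
G(14) = mex{3,1,0,1} = 2
G(15) = mex{2,2,1,0} = 3
G(16) = mex{3,3,2,1} = 0
G(17) = mex{0,2,3,0} = 1
G(18) = mex{1,3,2,1} = 0
G(19) = mex{0,2,3,2} = 1
G(20) = mex{1,3,2,3} = 0
G(21) = mex{0,2,3,2} = 1
G(22) = mex{1,3,2,3} = 0
G(23) = mex{0,0,3,2} = 1
G(24) = mex{1,1,0,3} = 2
G(25) = mex{2,0,1,2} = 3
G(26) = mex{3,1,0,3} = 2
G(27) = mex{2,0,1,0} = 3
G(28) = mex{3,1,0,1} = 2
G(29) = mex{2,0,1,0} = 3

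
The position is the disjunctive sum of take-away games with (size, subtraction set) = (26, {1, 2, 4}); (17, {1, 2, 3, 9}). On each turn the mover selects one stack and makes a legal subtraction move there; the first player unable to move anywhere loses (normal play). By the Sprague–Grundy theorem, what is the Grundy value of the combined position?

3

Stack A, S = {1, 2, 4}:
n :  0  1  2  3  4  5  6  7  8  9 10 11 12 13 14 15 16 17 18 19 20 21 22 23 24 25 26
G :  0  1  2  0  1  2  0  1  2  0  1  2  0  1  2  0  1  2  0  1  2  0  1  2  0  1  2
G_A(26) = 2.
Stack B, S = {1, 2, 3, 9}:
G(0) = 0
G(1) = mex{0} = 1
G(2) = mex{1,0} = 2
G(3) = mex{2,1,0} = 3
G(4) = mex{3,2,1} = 0
G(5) = mex{0,3,2} = 1
G(6) = mex{1,0,3} = 2
G(7) = mex{2,1,0} = 3
G(8) = mex{3,2,1} = 0
G(9) = mex{0,3,2,0} = 1
G(10) = mex{1,0,3,1} = 2
G(11) = mex{2,1,0,2} = 3
G(12) = mex{3,2,1,3} = 0
G(13) = mex{0,3,2,0} = 1
G(14) = mex{1,0,3,1} = 2
G(15) = mex{2,1,0,2} = 3
G(16) = mex{3,2,1,3} = 0
G(17) = mex{0,3,2,0} = 1
G_B(17) = 1.
Combined Grundy value = 2 ⊕ 1 = 3.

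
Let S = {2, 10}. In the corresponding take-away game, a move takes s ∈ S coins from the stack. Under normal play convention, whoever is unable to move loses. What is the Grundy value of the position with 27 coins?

1

n :  0  1  2  3  4  5  6  7  8  9 10 11 12 13 14 15 16 17 18 19 20 21 22 23 24 25 26 27
G :  0  0  1  1  0  0  1  1  0  0  1  1  0  0  1  1  0  0  1  1  0  0  1  1  0  0  1  1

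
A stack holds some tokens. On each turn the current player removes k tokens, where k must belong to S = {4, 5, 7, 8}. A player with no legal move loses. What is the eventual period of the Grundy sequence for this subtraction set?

12

G(0) = 0
G(1) = mex{} = 0
G(2) = mex{} = 0
G(3) = mex{} = 0
G(4) = mex{0} = 1
G(5) = mex{0,0} = 1
G(6) = mex{0,0} = 1
G(7) = mex{0,0,0} = 1
G(8) = mex{1,0,0,0} = 2
G(9) = mex{1,1,0,0} = 2
G(10) = mex{1,1,0,0} = 2
G(11) = mex{1,1,1,0} = 2
G(12) = mex{2,1,1,1} = 0
G(13) = mex{2,2,1,1} = 0
G(14) = mex{2,2,1,1} = 0
G(15) = mex{2,2,2,1} = 0
G(16) = mex{0,2,2,2} = 1
G(17) = mex{0,0,2,2} = 1
G(18) = mex{0,0,2,2} = 1
G(19) = mex{0,0,0,2} = 1
G(20) = mex{1,0,0,0} = 2
G(21) = mex{1,1,0,0} = 2
G(22) = mex{1,1,0,0} = 2
G(23) = mex{1,1,1,0} = 2
G(24) = mex{2,1,1,1} = 0
G(25) = mex{2,2,1,1} = 0
G(n+12) = G(n) holds for n = 0,…,7 (a full window of length max(S) = 8), so the sequence is purely periodic with period 12.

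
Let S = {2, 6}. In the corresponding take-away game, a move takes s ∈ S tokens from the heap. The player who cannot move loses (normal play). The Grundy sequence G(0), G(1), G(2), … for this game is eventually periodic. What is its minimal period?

G(0) = 0
G(1) = mex{} = 0
G(2) = mex{0} = 1
G(3) = mex{0} = 1
G(4) = mex{1} = 0
G(5) = mex{1} = 0
G(6) = mex{0,0} = 1
G(7) = mex{0,0} = 1
G(8) = mex{1,1} = 0
G(9) = mex{1,1} = 0
G(10) = mex{0,0} = 1
G(11) = mex{0,0} = 1
G(12) = mex{1,1} = 0
G(13) = mex{1,1} = 0
G(14) = mex{0,0} = 1
G(n+4) = G(n) holds for n = 0,…,5 (a full window of length max(S) = 6), so the sequence is purely periodic with period 4.

4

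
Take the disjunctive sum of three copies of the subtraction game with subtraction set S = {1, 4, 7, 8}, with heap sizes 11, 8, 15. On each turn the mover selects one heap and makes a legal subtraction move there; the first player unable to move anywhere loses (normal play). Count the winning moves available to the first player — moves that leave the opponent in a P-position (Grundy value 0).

4

All heaps use S = {1, 4, 7, 8}:
G(0) = 0
G(1) = mex{0} = 1
G(2) = mex{1} = 0
G(3) = mex{0} = 1
G(4) = mex{1,0} = 2
G(5) = mex{2,1} = 0
G(6) = mex{0,0} = 1
G(7) = mex{1,1,0} = 2
G(8) = mex{2,2,1,0} = 3
G(9) = mex{3,0,0,1} = 2
G(10) = mex{2,1,1,0} = 3
G(11) = mex{3,2,2,1} = 0
G(12) = mex{0,3,0,2} = 1
G(13) = mex{1,2,1,0} = 3
G(14) = mex{3,3,2,1} = 0
G(15) = mex{0,0,3,2} = 1
Heap A: G(11) = 0.
Heap B: G(8) = 3.
Heap C: G(15) = 1.
Combined Grundy value = 0 ⊕ 3 ⊕ 1 = 2.
A winning move leaves total XOR = 0, i.e. changes one component's Grundy value g to g ⊕ X where X is the current total.
Heap A: need g' = 0⊕2 = 2. Options: 11−1→G=3, 11−4→G=2, 11−7→G=2, 11−8→G=1. Hits: 2.
Heap B: need g' = 3⊕2 = 1. Options: 8−1→G=2, 8−4→G=2, 8−7→G=1, 8−8→G=0. Hits: 1.
Heap C: need g' = 1⊕2 = 3. Options: 15−1→G=0, 15−4→G=0, 15−7→G=3, 15−8→G=2. Hits: 1.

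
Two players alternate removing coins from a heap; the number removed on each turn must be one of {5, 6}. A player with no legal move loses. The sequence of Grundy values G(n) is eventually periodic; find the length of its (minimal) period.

G(0) = 0
G(1) = mex{} = 0
G(2) = mex{} = 0
G(3) = mex{} = 0
G(4) = mex{} = 0
G(5) = mex{0} = 1
G(6) = mex{0,0} = 1
G(7) = mex{0,0} = 1
G(8) = mex{0,0} = 1
G(9) = mex{0,0} = 1
G(10) = mex{1,0} = 2
G(11) = mex{1,1} = 0
G(12) = mex{1,1} = 0
G(13) = mex{1,1} = 0
G(14) = mex{1,1} = 0
G(15) = mex{2,1} = 0
G(16) = mex{0,2} = 1
G(17) = mex{0,0} = 1
G(18) = mex{0,0} = 1
G(19) = mex{0,0} = 1
G(20) = mex{0,0} = 1
G(21) = mex{1,0} = 2
G(22) = mex{1,1} = 0
G(23) = mex{1,1} = 0
G(n+11) = G(n) holds for n = 0,…,5 (a full window of length max(S) = 6), so the sequence is purely periodic with period 11.

11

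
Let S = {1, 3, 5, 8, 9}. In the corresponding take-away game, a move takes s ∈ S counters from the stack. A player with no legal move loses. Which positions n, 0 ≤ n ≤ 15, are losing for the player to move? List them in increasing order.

n :  0  1  2  3  4  5  6  7  8  9 10 11 12 13 14 15
G :  0  1  0  1  0  1  0  1  2  3  2  3  2  3  2  3
P-positions are exactly the n with G(n) = 0.

0, 2, 4, 6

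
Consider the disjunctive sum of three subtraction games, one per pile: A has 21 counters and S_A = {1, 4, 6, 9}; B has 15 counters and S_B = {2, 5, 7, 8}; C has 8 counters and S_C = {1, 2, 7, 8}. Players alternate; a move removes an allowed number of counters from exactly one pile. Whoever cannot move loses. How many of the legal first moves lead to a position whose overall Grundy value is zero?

Pile A, S = {1, 4, 6, 9}:
n :  0  1  2  3  4  5  6  7  8  9 10 11 12 13 14 15 16 17 18 19 20 21
G :  0  1  0  1  2  0  1  0  1  2  0  1  0  1  2  0  1  0  1  2  0  1
G_A(21) = 1.
Pile B, S = {2, 5, 7, 8}:
n :  0  1  2  3  4  5  6  7  8  9 10 11 12 13 14 15
G :  0  0  1  1  0  2  1  3  2  2  0  3  1  0  0  1
G_B(15) = 1.
Pile C, S = {1, 2, 7, 8}:
n : 0 1 2 3 4 5 6 7 8
G : 0 1 2 0 1 2 0 1 2
G_C(8) = 2.
Combined Grundy value = 1 ⊕ 1 ⊕ 2 = 2.
A winning move leaves total XOR = 0, i.e. changes one component's Grundy value g to g ⊕ X where X is the current total.
Pile A: need g' = 1⊕2 = 3. Options: 21−1→G=0, 21−4→G=0, 21−6→G=0, 21−9→G=0. Hits: 0.
Pile B: need g' = 1⊕2 = 3. Options: 15−2→G=0, 15−5→G=0, 15−7→G=2, 15−8→G=3. Hits: 1.
Pile C: need g' = 2⊕2 = 0. Options: 8−1→G=1, 8−2→G=0, 8−7→G=1, 8−8→G=0. Hits: 2.

3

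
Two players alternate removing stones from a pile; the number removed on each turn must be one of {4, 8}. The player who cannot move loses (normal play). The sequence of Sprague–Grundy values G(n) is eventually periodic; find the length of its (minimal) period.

n :  0  1  2  3  4  5  6  7  8  9 10 11 12 13 14 15 16 17 18 19 20 21 22 23 24 25
G :  0  0  0  0  1  1  1  1  2  2  2  2  0  0  0  0  1  1  1  1  2  2  2  2  0  0
G(n+12) = G(n) holds for n = 0,…,7 (a full window of length max(S) = 8), so the sequence is purely periodic with period 12.

12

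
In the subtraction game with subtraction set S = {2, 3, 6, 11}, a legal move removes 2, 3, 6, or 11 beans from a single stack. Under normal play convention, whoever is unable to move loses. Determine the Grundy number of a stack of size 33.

G(0) = 0
G(1) = mex{} = 0
G(2) = mex{0} = 1
G(3) = mex{0,0} = 1
G(4) = mex{1,0} = 2
G(5) = mex{1,1} = 0
G(6) = mex{2,1,0} = 3
G(7) = mex{0,2,0} = 1
G(8) = mex{3,0,1} = 2
G(9) = mex{1,3,1} = 0
G(10) = mex{2,1,2} = 0
G(11) = mex{0,2,0,0} = 1
G(12) = mex{0,0,3,0} = 1
G(13) = mex{1,0,1,1} = 2
G(14) = mex{1,1,2,1} = 0
G(15) = mex{2,1,0,2} = 3
G(16) = mex{0,2,0,0} = 1
G(17) = mex{3,0,1,3} = 2
G(18) = mex{1,3,1,1} = 0
G(19) = mex{2,1,2,2} = 0
G(20) = mex{0,2,0,0} = 1
G(21) = mex{0,0,3,0} = 1
G(22) = mex{1,0,1,1} = 2
G(23) = mex{1,1,2,1} = 0
G(24) = mex{2,1,0,2} = 3
G(25) = mex{0,2,0,0} = 1
G(26) = mex{3,0,1,3} = 2
G(27) = mex{1,3,1,1} = 0
G(28) = mex{2,1,2,2} = 0
G(29) = mex{0,2,0,0} = 1
G(30) = mex{0,0,3,0} = 1
G(31) = mex{1,0,1,1} = 2
G(32) = mex{1,1,2,1} = 0
G(33) = mex{2,1,0,2} = 3

3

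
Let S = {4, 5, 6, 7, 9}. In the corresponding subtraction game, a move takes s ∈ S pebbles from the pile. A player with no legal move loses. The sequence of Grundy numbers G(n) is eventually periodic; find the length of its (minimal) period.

G(0) = 0
G(1) = mex{} = 0
G(2) = mex{} = 0
G(3) = mex{} = 0
G(4) = mex{0} = 1
G(5) = mex{0,0} = 1
G(6) = mex{0,0,0} = 1
G(7) = mex{0,0,0,0} = 1
G(8) = mex{1,0,0,0} = 2
G(9) = mex{1,1,0,0,0} = 2
G(10) = mex{1,1,1,0,0} = 2
G(11) = mex{1,1,1,1,0} = 2
G(12) = mex{2,1,1,1,0} = 3
G(13) = mex{2,2,1,1,1} = 0
G(14) = mex{2,2,2,1,1} = 0
G(15) = mex{2,2,2,2,1} = 0
G(16) = mex{3,2,2,2,1} = 0
G(17) = mex{0,3,2,2,2} = 1
G(18) = mex{0,0,3,2,2} = 1
G(19) = mex{0,0,0,3,2} = 1
G(20) = mex{0,0,0,0,2} = 1
G(21) = mex{1,0,0,0,3} = 2
G(22) = mex{1,1,0,0,0} = 2
G(23) = mex{1,1,1,0,0} = 2
G(24) = mex{1,1,1,1,0} = 2
G(25) = mex{2,1,1,1,0} = 3
G(26) = mex{2,2,1,1,1} = 0
G(27) = mex{2,2,2,1,1} = 0
G(n+13) = G(n) holds for n = 0,…,8 (a full window of length max(S) = 9), so the sequence is purely periodic with period 13.

13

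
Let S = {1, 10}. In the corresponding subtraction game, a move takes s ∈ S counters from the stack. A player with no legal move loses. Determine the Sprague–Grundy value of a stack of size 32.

2

G(0) = 0
G(1) = mex{0} = 1
G(2) = mex{1} = 0
G(3) = mex{0} = 1
G(4) = mex{1} = 0
G(5) = mex{0} = 1
G(6) = mex{1} = 0
G(7) = mex{0} = 1
G(8) = mex{1} = 0
G(9) = mex{0} = 1
G(10) = mex{1,0} = 2
G(11) = mex{2,1} = 0
G(12) = mex{0,0} = 1
G(13) = mex{1,1} = 0
G(14) = mex{0,0} = 1
G(15) = mex{1,1} = 0
G(16) = mex{0,0} = 1
G(17) = mex{1,1} = 0
G(18) = mex{0,0} = 1
G(19) = mex{1,1} = 0
G(20) = mex{0,2} = 1
G(21) = mex{1,0} = 2
G(22) = mex{2,1} = 0
G(23) = mex{0,0} = 1
G(24) = mex{1,1} = 0
G(25) = mex{0,0} = 1
G(26) = mex{1,1} = 0
G(27) = mex{0,0} = 1
G(28) = mex{1,1} = 0
G(29) = mex{0,0} = 1
G(30) = mex{1,1} = 0
G(31) = mex{0,2} = 1
G(32) = mex{1,0} = 2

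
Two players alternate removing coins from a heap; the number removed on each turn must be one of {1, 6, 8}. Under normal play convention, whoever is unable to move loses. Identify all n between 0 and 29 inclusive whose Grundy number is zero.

0, 2, 4, 7, 9, 11, 14, 16, 18, 21, 23, 25, 28

n :  0  1  2  3  4  5  6  7  8  9 10 11 12 13 14 15 16 17 18 19 20 21 22 23 24 25 26 27 28 29
G :  0  1  0  1  0  1  2  0  1  0  1  0  1  2  0  1  0  1  0  1  2  0  1  0  1  0  1  2  0  1
P-positions are exactly the n with G(n) = 0.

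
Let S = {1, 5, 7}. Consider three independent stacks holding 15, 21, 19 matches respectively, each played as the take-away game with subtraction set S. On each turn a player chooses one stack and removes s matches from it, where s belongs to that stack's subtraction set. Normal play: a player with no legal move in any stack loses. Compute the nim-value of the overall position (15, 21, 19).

All stacks use S = {1, 5, 7}:
n :  0  1  2  3  4  5  6  7  8  9 10 11 12 13 14 15 16 17 18 19 20 21
G :  0  1  0  1  0  1  0  1  0  1  0  1  0  1  0  1  0  1  0  1  0  1
Stack A: G(15) = 1.
Stack B: G(21) = 1.
Stack C: G(19) = 1.
Combined Grundy value = 1 ⊕ 1 ⊕ 1 = 1.

1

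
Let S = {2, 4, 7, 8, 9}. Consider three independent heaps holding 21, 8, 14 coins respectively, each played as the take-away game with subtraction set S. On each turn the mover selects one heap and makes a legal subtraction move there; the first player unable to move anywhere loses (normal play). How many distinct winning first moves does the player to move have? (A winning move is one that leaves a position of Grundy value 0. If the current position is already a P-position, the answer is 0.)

All heaps use S = {2, 4, 7, 8, 9}:
G(0) = 0
G(1) = mex{} = 0
G(2) = mex{0} = 1
G(3) = mex{0} = 1
G(4) = mex{1,0} = 2
G(5) = mex{1,0} = 2
G(6) = mex{2,1} = 0
G(7) = mex{2,1,0} = 3
G(8) = mex{0,2,0,0} = 1
G(9) = mex{3,2,1,0,0} = 4
G(10) = mex{1,0,1,1,0} = 2
G(11) = mex{4,3,2,1,1} = 0
G(12) = mex{2,1,2,2,1} = 0
G(13) = mex{0,4,0,2,2} = 1
G(14) = mex{0,2,3,0,2} = 1
G(15) = mex{1,0,1,3,0} = 2
G(16) = mex{1,0,4,1,3} = 2
G(17) = mex{2,1,2,4,1} = 0
G(18) = mex{2,1,0,2,4} = 3
G(19) = mex{0,2,0,0,2} = 1
G(20) = mex{3,2,1,0,0} = 4
G(21) = mex{1,0,1,1,0} = 2
Heap A: G(21) = 2.
Heap B: G(8) = 1.
Heap C: G(14) = 1.
Combined Grundy value = 2 ⊕ 1 ⊕ 1 = 2.
A winning move leaves total XOR = 0, i.e. changes one component's Grundy value g to g ⊕ X where X is the current total.
Heap A: need g' = 2⊕2 = 0. Options: 21−2→G=1, 21−4→G=0, 21−7→G=1, 21−8→G=1, 21−9→G=0. Hits: 2.
Heap B: need g' = 1⊕2 = 3. Options: 8−2→G=0, 8−4→G=2, 8−7→G=0, 8−8→G=0. Hits: 0.
Heap C: need g' = 1⊕2 = 3. Options: 14−2→G=0, 14−4→G=2, 14−7→G=3, 14−8→G=0, 14−9→G=2. Hits: 1.

3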